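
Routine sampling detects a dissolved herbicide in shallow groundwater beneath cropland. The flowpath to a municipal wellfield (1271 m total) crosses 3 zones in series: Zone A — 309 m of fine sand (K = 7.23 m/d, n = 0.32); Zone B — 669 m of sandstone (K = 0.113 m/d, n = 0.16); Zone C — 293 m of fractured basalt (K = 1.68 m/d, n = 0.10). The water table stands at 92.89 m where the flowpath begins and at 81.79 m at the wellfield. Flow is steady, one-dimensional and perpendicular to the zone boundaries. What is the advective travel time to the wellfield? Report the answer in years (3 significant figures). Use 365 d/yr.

356 years

Total head drop ΔH = 92.89 − 81.79 = 11.10 m
Continuity: the same q passes through each zone, so ΔH = q·Σ(L_j/K_j) — the zones act as resistances in series.
Σ(L/K) = 309/7.23 + 669/0.113 + 293/1.68 = 42.74 + 5920 + 174.4 = 6137 d
q = ΔH / Σ(L/K) = 11.10 / 6137 = 0.001809 m/d (same in every zone)
Zone A: v = q/n = 0.001809/0.32 = 0.005652 m/d → t_A = 309/0.005652 = 54670 d
Zone B: v = q/n = 0.001809/0.16 = 0.01130 m/d → t_B = 669/0.01130 = 59190 d
Zone C: v = q/n = 0.001809/0.10 = 0.01809 m/d → t_C = 293/0.01809 = 16200 d
Total t = 54670 + 59190 + 16200 = 130100 d
   = 130100 / 365 = 356 yr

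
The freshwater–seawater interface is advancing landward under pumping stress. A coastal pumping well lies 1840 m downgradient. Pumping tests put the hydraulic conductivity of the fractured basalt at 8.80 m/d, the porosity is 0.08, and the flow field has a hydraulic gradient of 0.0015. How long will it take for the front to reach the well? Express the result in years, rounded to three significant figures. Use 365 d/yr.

30.6 years

q = Ki = 8.80 × 0.0015 = 0.01320 m/d
v_s = q/n_e = 0.01320/0.08 = 0.1650 m/d
t = L / v = 1840 / 0.1650 = 11150 d
   = 11150 / 365 = 30.6 yr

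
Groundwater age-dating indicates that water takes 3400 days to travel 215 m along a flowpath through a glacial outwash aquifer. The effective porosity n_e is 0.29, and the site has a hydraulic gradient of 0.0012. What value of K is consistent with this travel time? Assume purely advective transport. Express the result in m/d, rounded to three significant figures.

v = L / t = 215 / 3400 = 0.06324 m/d
K = v · n / i = 0.06324 × 0.29 / 0.0012 = 15.3 m/d

15.3 m/d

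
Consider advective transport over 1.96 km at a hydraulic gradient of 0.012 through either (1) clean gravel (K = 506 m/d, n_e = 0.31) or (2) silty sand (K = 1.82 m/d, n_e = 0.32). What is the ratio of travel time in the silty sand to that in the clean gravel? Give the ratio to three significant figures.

287

Unit 1 (clean gravel): v = 506×0.012/0.31 = 19.59 m/d, t = 1960/19.59 = 100.1 d
Unit 2 (silty sand): v = 1.82×0.012/0.32 = 0.06825 m/d, t = 1960/0.06825 = 28720 d
t(silty sand) / t(clean gravel) = 28720/100.1 = 287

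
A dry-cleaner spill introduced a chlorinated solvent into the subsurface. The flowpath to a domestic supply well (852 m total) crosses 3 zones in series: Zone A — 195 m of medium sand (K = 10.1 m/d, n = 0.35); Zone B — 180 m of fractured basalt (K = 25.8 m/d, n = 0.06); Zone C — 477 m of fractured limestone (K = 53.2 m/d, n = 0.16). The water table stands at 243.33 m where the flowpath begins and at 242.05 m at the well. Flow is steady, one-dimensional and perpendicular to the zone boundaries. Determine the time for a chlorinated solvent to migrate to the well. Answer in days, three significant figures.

Total head drop ΔH = 243.33 − 242.05 = 1.28 m
Continuity: the same q passes through each zone, so ΔH = q·Σ(L_j/K_j) — the zones act as resistances in series.
Σ(L/K) = 195/10.1 + 180/25.8 + 477/53.2 = 19.31 + 6.977 + 8.966 = 35.25 d
q = ΔH / Σ(L/K) = 1.28 / 35.25 = 0.03631 m/d (same in every zone)
Zone A: v = q/n = 0.03631/0.35 = 0.1037 m/d → t_A = 195/0.1037 = 1880 d
Zone B: v = q/n = 0.03631/0.06 = 0.6052 m/d → t_B = 180/0.6052 = 297.4 d
Zone C: v = q/n = 0.03631/0.16 = 0.2270 m/d → t_C = 477/0.2270 = 2102 d
Total t = 1880 + 297.4 + 2102 = 4279 d

4280 days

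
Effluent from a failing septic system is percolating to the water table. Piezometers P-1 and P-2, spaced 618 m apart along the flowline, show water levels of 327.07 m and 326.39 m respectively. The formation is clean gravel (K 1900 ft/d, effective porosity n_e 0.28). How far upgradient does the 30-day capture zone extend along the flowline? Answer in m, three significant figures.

Hydraulic gradient i = (327.07 − 326.39) / 618 = 0.68 / 618 = 0.001100
K = 1900 ft/d × 0.3048 = 579.1 m/d
Darcy flux q = K·i = 579.1 × 0.001100 = 0.6372 m/d
v = Ki/n = 579.1·0.001100/0.28 = 2.276 m/d
L = v × T = 2.276 × 30 = 68.27 m

68.3 m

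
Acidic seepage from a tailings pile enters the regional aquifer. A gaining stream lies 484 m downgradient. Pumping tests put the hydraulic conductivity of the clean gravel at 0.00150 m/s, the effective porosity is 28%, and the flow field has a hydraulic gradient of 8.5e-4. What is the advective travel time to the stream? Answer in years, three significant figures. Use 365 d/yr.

3.37 years

K = 0.00150 m/s × 86400 s/d = 129.6 m/d
Darcy flux q = K·i = 129.6 × 8.5e-4 = 0.1102 m/d
Seepage velocity v = q / n = 0.1102 / 0.28 = 0.3934 m/d
t = L / v = 484 / 0.3934 = 1230 d
   = 1230 / 365 = 3.37 yr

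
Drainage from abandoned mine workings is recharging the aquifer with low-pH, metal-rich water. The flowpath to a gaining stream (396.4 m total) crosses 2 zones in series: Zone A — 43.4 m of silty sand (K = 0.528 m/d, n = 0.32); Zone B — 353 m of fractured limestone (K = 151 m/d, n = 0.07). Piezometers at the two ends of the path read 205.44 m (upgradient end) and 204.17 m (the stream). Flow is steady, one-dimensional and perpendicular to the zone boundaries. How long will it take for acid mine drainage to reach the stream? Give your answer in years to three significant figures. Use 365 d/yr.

7.04 years

Total head drop ΔH = 205.44 − 204.17 = 1.27 m
Continuity: the same q passes through each zone, so ΔH = q·Σ(L_j/K_j) — the zones act as resistances in series.
Σ(L/K) = 43.4/0.528 + 353/151 = 82.20 + 2.338 = 84.53 d
q = ΔH / Σ(L/K) = 1.27 / 84.53 = 0.01502 m/d (same in every zone)
Zone A: v = q/n = 0.01502/0.32 = 0.04695 m/d → t_A = 43.4/0.04695 = 924.4 d
Zone B: v = q/n = 0.01502/0.07 = 0.2146 m/d → t_B = 353/0.2146 = 1645 d
Total t = 924.4 + 1645 = 2569 d
   = 2569 / 365 = 7.04 yr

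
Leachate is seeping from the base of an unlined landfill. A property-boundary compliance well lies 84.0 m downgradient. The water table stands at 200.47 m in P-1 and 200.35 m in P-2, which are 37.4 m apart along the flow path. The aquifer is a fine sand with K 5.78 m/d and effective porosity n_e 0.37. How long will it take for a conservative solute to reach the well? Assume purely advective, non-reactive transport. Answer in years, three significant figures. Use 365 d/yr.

4.59 years

Hydraulic gradient i = (200.47 − 200.35) / 37.4 = 0.12 / 37.4 = 0.003209
q = Ki = 5.78 × 0.003209 = 0.01855 m/d
Seepage velocity v = q / n = 0.01855 / 0.37 = 0.05012 m/d
t = L / v = 84.0 / 0.05012 = 1676 d
   = 1676 / 365 = 4.59 yr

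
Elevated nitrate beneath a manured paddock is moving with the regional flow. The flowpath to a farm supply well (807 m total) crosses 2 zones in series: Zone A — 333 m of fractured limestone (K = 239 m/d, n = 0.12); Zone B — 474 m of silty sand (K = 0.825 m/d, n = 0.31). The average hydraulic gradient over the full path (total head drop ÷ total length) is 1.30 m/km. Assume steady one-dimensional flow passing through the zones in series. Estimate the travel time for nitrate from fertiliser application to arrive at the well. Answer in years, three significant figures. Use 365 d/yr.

281 years

Continuity: the same q passes through each zone, so ΔH = q·Σ(L_j/K_j) — the zones act as resistances in series.
Σ(L/K) = 333/239 + 474/0.825 = 1.393 + 574.5 = 575.9 d
K_eq = L_total / Σ(L/K) = 807 / 575.9 = 1.401 m/d
q = K_eq · i = 1.401 × 0.0013 = 0.001822 m/d (same in every zone)
Zone A: v = q/n = 0.001822/0.12 = 0.01518 m/d → t_A = 333/0.01518 = 21940 d
Zone B: v = q/n = 0.001822/0.31 = 0.005876 m/d → t_B = 474/0.005876 = 80670 d
Total t = 21940 + 80670 = 102600 d
   = 102600 / 365 = 281 yr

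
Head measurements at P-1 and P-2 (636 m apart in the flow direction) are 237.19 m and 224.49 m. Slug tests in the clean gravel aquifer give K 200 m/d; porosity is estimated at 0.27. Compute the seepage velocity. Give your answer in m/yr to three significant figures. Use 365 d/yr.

5400 m/yr

Hydraulic gradient i = (237.19 − 224.49) / 636 = 12.70 / 636 = 0.01997
q = Ki = 200 × 0.01997 = 3.994 m/d
Seepage velocity v = q / n = 3.994 / 0.27 = 14.79 m/d
   = 14.79 × 365 = 5400 m/yr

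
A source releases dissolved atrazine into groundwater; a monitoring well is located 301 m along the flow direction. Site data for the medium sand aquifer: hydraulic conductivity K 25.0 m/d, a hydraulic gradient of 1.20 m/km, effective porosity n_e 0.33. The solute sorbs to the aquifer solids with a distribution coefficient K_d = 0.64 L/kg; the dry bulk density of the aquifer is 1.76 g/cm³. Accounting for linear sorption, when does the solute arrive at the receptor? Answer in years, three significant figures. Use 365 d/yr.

q = Ki = 25.0 × 0.0012 = 0.03000 m/d
v = Ki/n = 25.0·0.0012/0.33 = 0.09091 m/d
Retardation R = 1 + ρ_b·K_d/n = 1 + 1.76×0.64/0.33 = 4.413
Contaminant velocity v_c = v/R = 0.09091/4.413 = 0.02060 m/d
t = L/v_c = 301/0.02060 = 14610 d
   = 14610/365 = 40.0 yr

40.0 years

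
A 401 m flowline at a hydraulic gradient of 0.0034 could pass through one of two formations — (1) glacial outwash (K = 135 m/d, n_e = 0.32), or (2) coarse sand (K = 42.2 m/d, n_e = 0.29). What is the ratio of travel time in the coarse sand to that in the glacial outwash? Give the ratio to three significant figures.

Unit 1 (glacial outwash): v = 135×0.0034/0.32 = 1.434 m/d, t = 401/1.434 = 279.6 d
Unit 2 (coarse sand): v = 42.2×0.0034/0.29 = 0.4948 m/d, t = 401/0.4948 = 810.5 d
t(coarse sand) / t(glacial outwash) = 810.5/279.6 = 2.90

2.90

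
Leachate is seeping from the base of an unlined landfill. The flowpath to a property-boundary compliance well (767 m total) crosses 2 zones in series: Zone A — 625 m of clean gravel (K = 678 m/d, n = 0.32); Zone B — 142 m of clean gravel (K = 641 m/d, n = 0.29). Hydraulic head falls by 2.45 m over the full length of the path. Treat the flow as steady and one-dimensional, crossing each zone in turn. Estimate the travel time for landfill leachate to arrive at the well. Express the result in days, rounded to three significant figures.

Continuity: the same q passes through each zone, so ΔH = q·Σ(L_j/K_j) — the zones act as resistances in series.
Σ(L/K) = 625/678 + 142/641 = 0.9218 + 0.2215 = 1.143 d
q = ΔH / Σ(L/K) = 2.45 / 1.143 = 2.143 m/d (same in every zone)
Zone A: v = q/n = 2.143/0.32 = 6.696 m/d → t_A = 625/6.696 = 93.34 d
Zone B: v = q/n = 2.143/0.29 = 7.389 m/d → t_B = 142/7.389 = 19.22 d
Total t = 93.34 + 19.22 = 112.6 d

113 days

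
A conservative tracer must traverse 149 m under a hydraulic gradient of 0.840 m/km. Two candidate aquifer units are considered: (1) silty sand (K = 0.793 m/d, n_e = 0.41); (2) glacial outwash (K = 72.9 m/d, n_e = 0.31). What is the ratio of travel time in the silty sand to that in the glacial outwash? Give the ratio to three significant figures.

122

Unit 1 (silty sand): v = 0.793×8.4e-4/0.41 = 0.001625 m/d, t = 149/0.001625 = 91710 d
Unit 2 (glacial outwash): v = 72.9×8.4e-4/0.31 = 0.1975 m/d, t = 149/0.1975 = 754.3 d
t(silty sand) / t(glacial outwash) = 91710/754.3 = 122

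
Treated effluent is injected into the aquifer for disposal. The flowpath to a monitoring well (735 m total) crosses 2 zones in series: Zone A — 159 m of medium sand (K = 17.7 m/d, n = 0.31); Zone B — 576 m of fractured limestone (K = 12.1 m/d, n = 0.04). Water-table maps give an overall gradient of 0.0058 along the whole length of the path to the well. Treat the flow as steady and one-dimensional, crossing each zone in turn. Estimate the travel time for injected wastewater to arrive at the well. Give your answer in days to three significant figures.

960 days

Continuity: the same q passes through each zone, so ΔH = q·Σ(L_j/K_j) — the zones act as resistances in series.
Σ(L/K) = 159/17.7 + 576/12.1 = 8.983 + 47.60 = 56.59 d
K_eq = L_total / Σ(L/K) = 735 / 56.59 = 12.99 m/d
q = K_eq · i = 12.99 × 0.0058 = 0.07534 m/d (same in every zone)
Zone A: v = q/n = 0.07534/0.31 = 0.2430 m/d → t_A = 159/0.2430 = 654.3 d
Zone B: v = q/n = 0.07534/0.04 = 1.883 m/d → t_B = 576/1.883 = 305.8 d
Total t = 654.3 + 305.8 = 960.1 d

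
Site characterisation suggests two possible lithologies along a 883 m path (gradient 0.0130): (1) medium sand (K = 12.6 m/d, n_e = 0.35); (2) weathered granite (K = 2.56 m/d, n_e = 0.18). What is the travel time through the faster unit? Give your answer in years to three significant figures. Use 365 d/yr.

5.17 years

Unit 1 (medium sand): v = 12.6×0.013/0.35 = 0.4680 m/d, t = 883/0.4680 = 1887 d
Unit 2 (weathered granite): v = 2.56×0.013/0.18 = 0.1849 m/d, t = 883/0.1849 = 4776 d
Faster: 1887 d / 365 = 5.17 yr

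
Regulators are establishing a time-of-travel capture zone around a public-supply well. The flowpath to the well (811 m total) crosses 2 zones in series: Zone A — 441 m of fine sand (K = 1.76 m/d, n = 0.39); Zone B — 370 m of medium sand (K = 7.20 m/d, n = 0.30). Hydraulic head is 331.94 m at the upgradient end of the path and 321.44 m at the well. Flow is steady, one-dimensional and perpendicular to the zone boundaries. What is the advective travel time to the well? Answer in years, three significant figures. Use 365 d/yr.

22.3 years

Total head drop ΔH = 331.94 − 321.44 = 10.50 m
Continuity: the same q passes through each zone, so ΔH = q·Σ(L_j/K_j) — the zones act as resistances in series.
Σ(L/K) = 441/1.76 + 370/7.20 = 250.6 + 51.39 = 302.0 d
q = ΔH / Σ(L/K) = 10.50 / 302.0 = 0.03477 m/d (same in every zone)
Zone A: v = q/n = 0.03477/0.39 = 0.08916 m/d → t_A = 441/0.08916 = 4946 d
Zone B: v = q/n = 0.03477/0.30 = 0.1159 m/d → t_B = 370/0.1159 = 3192 d
Total t = 4946 + 3192 = 8138 d
   = 8138 / 365 = 22.3 yr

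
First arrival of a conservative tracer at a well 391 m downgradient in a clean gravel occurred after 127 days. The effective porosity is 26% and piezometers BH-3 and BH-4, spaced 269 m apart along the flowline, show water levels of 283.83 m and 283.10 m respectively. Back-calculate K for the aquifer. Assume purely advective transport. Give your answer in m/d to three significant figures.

Hydraulic gradient i = (283.83 − 283.10) / 269 = 0.73 / 269 = 0.002714
v = L / t = 391 / 127 = 3.079 m/d
K = v · n / i = 3.079 × 0.26 / 0.002714 = 295 m/d

295 m/d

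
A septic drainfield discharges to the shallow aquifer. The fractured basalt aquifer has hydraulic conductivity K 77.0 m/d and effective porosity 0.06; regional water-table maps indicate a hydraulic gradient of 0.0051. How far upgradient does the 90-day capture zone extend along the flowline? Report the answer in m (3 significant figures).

q = Ki = 77.0 × 0.0051 = 0.3927 m/d
Average linear velocity = 0.3927 / 0.06 = 6.545 m/d
L = v × T = 6.545 × 90 = 589.1 m

589 m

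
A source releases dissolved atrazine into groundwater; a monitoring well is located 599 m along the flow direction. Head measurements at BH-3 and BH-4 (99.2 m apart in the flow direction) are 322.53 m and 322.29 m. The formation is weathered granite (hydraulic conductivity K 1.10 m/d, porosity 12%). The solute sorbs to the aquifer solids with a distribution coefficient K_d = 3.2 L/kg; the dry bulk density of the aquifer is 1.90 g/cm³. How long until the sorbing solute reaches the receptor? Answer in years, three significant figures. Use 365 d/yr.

Hydraulic gradient i = (322.53 − 322.29) / 99.2 = 0.24 / 99.2 = 0.002419
Specific discharge q = 1.10 × 0.002419 = 0.002661 m/d
Average linear velocity = 0.002661 / 0.12 = 0.02218 m/d
Retardation R = 1 + ρ_b·K_d/n = 1 + 1.90×3.2/0.12 = 51.67
Contaminant velocity v_c = v/R = 0.02218/51.67 = 4.292e-4 m/d
t = L/v_c = 599/4.292e-4 = 1.395e6 d
   = 1.395e6/365 = 3820 yr

3820 years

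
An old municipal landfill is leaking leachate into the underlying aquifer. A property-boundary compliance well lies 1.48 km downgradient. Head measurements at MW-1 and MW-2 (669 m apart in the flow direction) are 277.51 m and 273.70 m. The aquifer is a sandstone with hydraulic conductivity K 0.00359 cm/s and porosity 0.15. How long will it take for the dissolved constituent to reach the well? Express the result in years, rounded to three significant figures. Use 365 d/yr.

34.4 years

Hydraulic gradient i = (277.51 − 273.70) / 669 = 3.81 / 669 = 0.005695
K = 0.00359 cm/s × 864 = 3.102 m/d
q = Ki = 3.102 × 0.005695 = 0.01766 m/d
Seepage velocity v = q / n = 0.01766 / 0.15 = 0.1178 m/d
L = 1.48 km = 1480 m
t = L / v = 1480 / 0.1178 = 12570 d
   = 12570 / 365 = 34.4 yr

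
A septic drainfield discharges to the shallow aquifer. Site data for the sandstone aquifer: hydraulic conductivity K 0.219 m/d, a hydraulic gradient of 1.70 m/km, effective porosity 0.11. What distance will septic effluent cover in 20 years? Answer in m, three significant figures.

q = Ki = 0.219 × 0.0017 = 3.723e-4 m/d
v = Ki/n = 0.219·0.0017/0.11 = 0.003385 m/d
T = 20 yr × 365 = 7300 d
L = v × T = 0.003385 × 7300 = 24.71 m

24.7 m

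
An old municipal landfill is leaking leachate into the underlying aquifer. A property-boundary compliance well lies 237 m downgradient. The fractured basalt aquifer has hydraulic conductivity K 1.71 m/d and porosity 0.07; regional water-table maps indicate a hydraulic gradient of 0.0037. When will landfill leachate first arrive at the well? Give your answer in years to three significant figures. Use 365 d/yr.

7.18 years

q = Ki = 1.71 × 0.0037 = 0.006327 m/d
v_s = q/n_e = 0.006327/0.07 = 0.09039 m/d
t = L / v = 237 / 0.09039 = 2622 d
   = 2622 / 365 = 7.18 yr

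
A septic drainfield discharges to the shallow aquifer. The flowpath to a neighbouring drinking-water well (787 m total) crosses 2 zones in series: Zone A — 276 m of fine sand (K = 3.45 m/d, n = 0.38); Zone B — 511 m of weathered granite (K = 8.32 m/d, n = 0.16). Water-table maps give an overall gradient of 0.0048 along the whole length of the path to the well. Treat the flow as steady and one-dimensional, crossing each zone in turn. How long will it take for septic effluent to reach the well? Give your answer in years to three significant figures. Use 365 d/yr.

Continuity: the same q passes through each zone, so ΔH = q·Σ(L_j/K_j) — the zones act as resistances in series.
Σ(L/K) = 276/3.45 + 511/8.32 = 80.00 + 61.42 = 141.4 d
K_eq = L_total / Σ(L/K) = 787 / 141.4 = 5.565 m/d
q = K_eq · i = 5.565 × 0.0048 = 0.02671 m/d (same in every zone)
Zone A: v = q/n = 0.02671/0.38 = 0.07030 m/d → t_A = 276/0.07030 = 3926 d
Zone B: v = q/n = 0.02671/0.16 = 0.1670 m/d → t_B = 511/0.1670 = 3061 d
Total t = 3926 + 3061 = 6987 d
   = 6987 / 365 = 19.1 yr

19.1 years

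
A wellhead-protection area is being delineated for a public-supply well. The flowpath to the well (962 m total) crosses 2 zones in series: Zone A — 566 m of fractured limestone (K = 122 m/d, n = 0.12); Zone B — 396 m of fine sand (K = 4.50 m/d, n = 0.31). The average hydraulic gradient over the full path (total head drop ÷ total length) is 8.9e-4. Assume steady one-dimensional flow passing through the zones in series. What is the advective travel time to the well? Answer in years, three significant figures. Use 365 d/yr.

Continuity: the same q passes through each zone, so ΔH = q·Σ(L_j/K_j) — the zones act as resistances in series.
Σ(L/K) = 566/122 + 396/4.50 = 4.639 + 88.00 = 92.64 d
K_eq = L_total / Σ(L/K) = 962 / 92.64 = 10.38 m/d
q = K_eq · i = 10.38 × 8.9e-4 = 0.009242 m/d (same in every zone)
Zone A: v = q/n = 0.009242/0.12 = 0.07702 m/d → t_A = 566/0.07702 = 7349 d
Zone B: v = q/n = 0.009242/0.31 = 0.02981 m/d → t_B = 396/0.02981 = 13280 d
Total t = 7349 + 13280 = 20630 d
   = 20630 / 365 = 56.5 yr

56.5 years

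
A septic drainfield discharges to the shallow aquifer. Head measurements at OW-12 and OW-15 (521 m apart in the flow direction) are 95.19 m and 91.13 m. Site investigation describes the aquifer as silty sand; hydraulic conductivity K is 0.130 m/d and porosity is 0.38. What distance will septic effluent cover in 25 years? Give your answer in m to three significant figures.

Hydraulic gradient i = (95.19 − 91.13) / 521 = 4.06 / 521 = 0.007793
q = Ki = 0.130 × 0.007793 = 0.001013 m/d
v_s = q/n_e = 0.001013/0.38 = 0.002666 m/d
T = 25 yr × 365 = 9125 d
L = v × T = 0.002666 × 9125 = 24.33 m

24.3 m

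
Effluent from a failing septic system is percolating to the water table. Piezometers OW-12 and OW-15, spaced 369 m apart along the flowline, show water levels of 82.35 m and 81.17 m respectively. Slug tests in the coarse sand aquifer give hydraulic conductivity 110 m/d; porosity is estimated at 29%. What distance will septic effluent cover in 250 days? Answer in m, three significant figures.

Hydraulic gradient i = (82.35 − 81.17) / 369 = 1.18 / 369 = 0.003198
Specific discharge q = 110 × 0.003198 = 0.3518 m/d
Seepage velocity v = q / n = 0.3518 / 0.29 = 1.213 m/d
L = v × T = 1.213 × 250 = 303.2 m

303 m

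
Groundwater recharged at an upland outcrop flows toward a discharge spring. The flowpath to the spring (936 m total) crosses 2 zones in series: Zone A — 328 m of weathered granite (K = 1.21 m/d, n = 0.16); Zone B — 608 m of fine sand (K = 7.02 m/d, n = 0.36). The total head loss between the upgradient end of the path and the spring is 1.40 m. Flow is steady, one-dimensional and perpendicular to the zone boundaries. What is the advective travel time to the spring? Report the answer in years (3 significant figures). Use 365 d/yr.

Steady 1-D flow in series ⇒ the Darcy flux q is identical in every zone and the zone head losses add (resistances L/K in series).
Σ(L/K) = 328/1.21 + 608/7.02 = 271.1 + 86.61 = 357.7 d
q = ΔH / Σ(L/K) = 1.40 / 357.7 = 0.003914 m/d (same in every zone)
Zone A: v = q/n = 0.003914/0.16 = 0.02446 m/d → t_A = 328/0.02446 = 13410 d
Zone B: v = q/n = 0.003914/0.36 = 0.01087 m/d → t_B = 608/0.01087 = 55920 d
Total t = 13410 + 55920 = 69330 d
   = 69330 / 365 = 190 yr

190 years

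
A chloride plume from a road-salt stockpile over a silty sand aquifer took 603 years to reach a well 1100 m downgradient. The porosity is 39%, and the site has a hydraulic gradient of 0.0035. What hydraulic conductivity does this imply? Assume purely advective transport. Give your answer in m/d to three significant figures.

0.557 m/d

t = 603 years = 220100 d
v = L / t = 1100 / 220100 = 0.004998 m/d
K = v · n / i = 0.004998 × 0.39 / 0.0035 = 0.557 m/d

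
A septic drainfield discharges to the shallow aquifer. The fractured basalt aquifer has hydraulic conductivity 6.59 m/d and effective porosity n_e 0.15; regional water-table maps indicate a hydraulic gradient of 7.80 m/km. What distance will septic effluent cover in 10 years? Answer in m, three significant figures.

1250 m

Specific discharge q = 6.59 × 0.0078 = 0.05140 m/d
Seepage velocity v = q / n = 0.05140 / 0.15 = 0.3427 m/d
T = 10 yr × 365 = 3650 d
L = v × T = 0.3427 × 3650 = 1251 m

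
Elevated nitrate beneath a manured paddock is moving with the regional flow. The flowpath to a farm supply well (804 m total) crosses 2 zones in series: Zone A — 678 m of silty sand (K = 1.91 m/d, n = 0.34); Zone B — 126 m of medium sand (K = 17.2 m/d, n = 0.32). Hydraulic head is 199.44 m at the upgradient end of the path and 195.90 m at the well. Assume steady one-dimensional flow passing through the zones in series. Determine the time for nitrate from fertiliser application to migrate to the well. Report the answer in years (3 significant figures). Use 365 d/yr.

Total head drop ΔH = 199.44 − 195.90 = 3.54 m
Continuity: the same q passes through each zone, so ΔH = q·Σ(L_j/K_j) — the zones act as resistances in series.
Σ(L/K) = 678/1.91 + 126/17.2 = 355.0 + 7.326 = 362.3 d
q = ΔH / Σ(L/K) = 3.54 / 362.3 = 0.009771 m/d (same in every zone)
Zone A: v = q/n = 0.009771/0.34 = 0.02874 m/d → t_A = 678/0.02874 = 23590 d
Zone B: v = q/n = 0.009771/0.32 = 0.03053 m/d → t_B = 126/0.03053 = 4127 d
Total t = 23590 + 4127 = 27720 d
   = 27720 / 365 = 75.9 yr

75.9 years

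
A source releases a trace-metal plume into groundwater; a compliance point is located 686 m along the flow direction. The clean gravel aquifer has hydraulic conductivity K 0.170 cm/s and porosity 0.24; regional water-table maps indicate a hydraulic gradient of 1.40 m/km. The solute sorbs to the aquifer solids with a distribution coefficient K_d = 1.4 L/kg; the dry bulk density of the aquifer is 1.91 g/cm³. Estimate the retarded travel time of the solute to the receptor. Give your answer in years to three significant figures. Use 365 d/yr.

26.6 years

K = 0.170 cm/s × 864 = 146.9 m/d
Darcy flux q = K·i = 146.9 × 0.0014 = 0.2056 m/d
Average linear velocity = 0.2056 / 0.24 = 0.8568 m/d
Retardation R = 1 + ρ_b·K_d/n = 1 + 1.91×1.4/0.24 = 12.14
Contaminant velocity v_c = v/R = 0.8568/12.14 = 0.07057 m/d
t = L/v_c = 686/0.07057 = 9721 d
   = 9721/365 = 26.6 yr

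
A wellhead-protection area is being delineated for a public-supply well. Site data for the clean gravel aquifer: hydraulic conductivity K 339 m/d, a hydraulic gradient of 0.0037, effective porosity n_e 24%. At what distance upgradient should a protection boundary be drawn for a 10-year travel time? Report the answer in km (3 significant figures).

19.1 km

Specific discharge q = 339 × 0.0037 = 1.254 m/d
v = Ki/n = 339·0.0037/0.24 = 5.226 m/d
T = 10 yr × 365 = 3650 d
L = v × T = 5.226 × 3650 = 19080 m
   = 19.1 km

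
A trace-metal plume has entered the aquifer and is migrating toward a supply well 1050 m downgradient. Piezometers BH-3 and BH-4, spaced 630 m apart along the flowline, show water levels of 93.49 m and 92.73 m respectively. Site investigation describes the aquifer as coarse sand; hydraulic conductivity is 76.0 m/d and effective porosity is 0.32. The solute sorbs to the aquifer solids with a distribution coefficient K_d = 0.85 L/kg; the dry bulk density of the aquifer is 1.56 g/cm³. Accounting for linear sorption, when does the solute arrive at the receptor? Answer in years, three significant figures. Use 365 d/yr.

51.6 years

Hydraulic gradient i = (93.49 − 92.73) / 630 = 0.76 / 630 = 0.001206
Specific discharge q = 76.0 × 0.001206 = 0.09168 m/d
Seepage velocity v = q / n = 0.09168 / 0.32 = 0.2865 m/d
Retardation R = 1 + ρ_b·K_d/n = 1 + 1.56×0.85/0.32 = 5.144
Contaminant velocity v_c = v/R = 0.2865/5.144 = 0.05570 m/d
t = L/v_c = 1050/0.05570 = 18850 d
   = 18850/365 = 51.6 yr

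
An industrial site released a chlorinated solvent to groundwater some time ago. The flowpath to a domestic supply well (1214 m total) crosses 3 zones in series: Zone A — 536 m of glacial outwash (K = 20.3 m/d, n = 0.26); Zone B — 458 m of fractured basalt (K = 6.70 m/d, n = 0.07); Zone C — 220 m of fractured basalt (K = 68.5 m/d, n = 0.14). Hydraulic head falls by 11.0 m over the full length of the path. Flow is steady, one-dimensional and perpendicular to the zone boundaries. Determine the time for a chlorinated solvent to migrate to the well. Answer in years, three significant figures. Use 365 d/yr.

Steady 1-D flow in series ⇒ the Darcy flux q is identical in every zone and the zone head losses add (resistances L/K in series).
Σ(L/K) = 536/20.3 + 458/6.70 + 220/68.5 = 26.40 + 68.36 + 3.212 = 97.97 d
q = ΔH / Σ(L/K) = 11.0 / 97.97 = 0.1123 m/d (same in every zone)
Zone A: v = q/n = 0.1123/0.26 = 0.4318 m/d → t_A = 536/0.4318 = 1241 d
Zone B: v = q/n = 0.1123/0.07 = 1.604 m/d → t_B = 458/1.604 = 285.5 d
Zone C: v = q/n = 0.1123/0.14 = 0.8020 m/d → t_C = 220/0.8020 = 274.3 d
Total t = 1241 + 285.5 + 274.3 = 1801 d
   = 1801 / 365 = 4.93 yr

4.93 years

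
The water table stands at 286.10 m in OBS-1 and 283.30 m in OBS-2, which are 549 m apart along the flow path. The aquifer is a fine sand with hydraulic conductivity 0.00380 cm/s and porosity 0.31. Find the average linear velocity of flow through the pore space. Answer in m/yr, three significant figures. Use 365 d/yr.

19.7 m/yr

Hydraulic gradient i = (286.10 − 283.30) / 549 = 2.80 / 549 = 0.005100
K = 0.00380 cm/s × 864 = 3.283 m/d
q = Ki = 3.283 × 0.005100 = 0.01674 m/d
Average linear velocity = 0.01674 / 0.31 = 0.05402 m/d
   = 0.05402 × 365 = 19.7 m/yr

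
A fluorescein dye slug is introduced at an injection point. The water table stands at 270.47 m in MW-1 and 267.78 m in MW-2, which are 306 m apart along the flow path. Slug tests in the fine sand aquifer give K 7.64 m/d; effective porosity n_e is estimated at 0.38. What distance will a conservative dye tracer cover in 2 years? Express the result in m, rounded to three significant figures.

Hydraulic gradient i = (270.47 − 267.78) / 306 = 2.69 / 306 = 0.008791
q = Ki = 7.64 × 0.008791 = 0.06716 m/d
Seepage velocity v = q / n = 0.06716 / 0.38 = 0.1767 m/d
T = 2 yr × 365 = 730 d
L = v × T = 0.1767 × 730 = 129.0 m

129 m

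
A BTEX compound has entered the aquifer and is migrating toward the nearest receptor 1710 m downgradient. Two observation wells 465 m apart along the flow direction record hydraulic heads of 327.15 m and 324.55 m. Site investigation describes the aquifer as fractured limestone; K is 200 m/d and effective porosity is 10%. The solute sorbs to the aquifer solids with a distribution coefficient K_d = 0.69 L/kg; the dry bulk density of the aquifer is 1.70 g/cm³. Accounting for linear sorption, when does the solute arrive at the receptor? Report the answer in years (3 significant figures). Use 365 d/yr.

Hydraulic gradient i = (327.15 − 324.55) / 465 = 2.60 / 465 = 0.005591
Darcy flux q = K·i = 200 × 0.005591 = 1.118 m/d
Average linear velocity = 1.118 / 0.10 = 11.18 m/d
Retardation R = 1 + ρ_b·K_d/n = 1 + 1.70×0.69/0.10 = 12.73
Contaminant velocity v_c = v/R = 11.18/12.73 = 0.8785 m/d
t = L/v_c = 1710/0.8785 = 1947 d
   = 1947/365 = 5.33 yr

5.33 years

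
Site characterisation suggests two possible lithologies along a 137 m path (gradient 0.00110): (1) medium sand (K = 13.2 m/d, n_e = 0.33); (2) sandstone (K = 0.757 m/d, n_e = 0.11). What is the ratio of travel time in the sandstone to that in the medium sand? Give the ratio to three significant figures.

5.81

Unit 1 (medium sand): v = 13.2×0.0011/0.33 = 0.04400 m/d, t = 137/0.04400 = 3114 d
Unit 2 (sandstone): v = 0.757×0.0011/0.11 = 0.007570 m/d, t = 137/0.007570 = 18100 d
t(sandstone) / t(medium sand) = 18100/3114 = 5.81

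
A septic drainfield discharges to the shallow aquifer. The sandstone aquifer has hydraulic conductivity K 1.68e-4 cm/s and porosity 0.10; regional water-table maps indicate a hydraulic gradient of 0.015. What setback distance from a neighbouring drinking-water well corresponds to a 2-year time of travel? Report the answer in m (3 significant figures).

15.9 m

K = 1.68e-4 cm/s × 864 = 0.1452 m/d
q = Ki = 0.1452 × 0.015 = 0.002177 m/d
Average linear velocity = 0.002177 / 0.10 = 0.02177 m/d
T = 2 yr × 365 = 730 d
L = v × T = 0.02177 × 730 = 15.89 m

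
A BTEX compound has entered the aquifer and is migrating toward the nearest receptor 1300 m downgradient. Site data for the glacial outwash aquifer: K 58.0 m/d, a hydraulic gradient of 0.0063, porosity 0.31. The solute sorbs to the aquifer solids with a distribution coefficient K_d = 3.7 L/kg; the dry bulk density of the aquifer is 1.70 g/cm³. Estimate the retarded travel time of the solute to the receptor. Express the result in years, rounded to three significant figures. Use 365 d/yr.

64.3 years

Darcy flux q = K·i = 58.0 × 0.0063 = 0.3654 m/d
Seepage velocity v = q / n = 0.3654 / 0.31 = 1.179 m/d
Retardation R = 1 + ρ_b·K_d/n = 1 + 1.70×3.7/0.31 = 21.29
Contaminant velocity v_c = v/R = 1.179/21.29 = 0.05536 m/d
t = L/v_c = 1300/0.05536 = 23480 d
   = 23480/365 = 64.3 yr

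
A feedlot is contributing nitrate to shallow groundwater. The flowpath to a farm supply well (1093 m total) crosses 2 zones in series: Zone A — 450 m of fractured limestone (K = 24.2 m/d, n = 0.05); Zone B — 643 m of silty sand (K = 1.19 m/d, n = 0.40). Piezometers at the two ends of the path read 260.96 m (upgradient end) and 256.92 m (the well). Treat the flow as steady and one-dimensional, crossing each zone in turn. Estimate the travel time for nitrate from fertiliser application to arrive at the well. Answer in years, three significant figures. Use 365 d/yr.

Total head drop ΔH = 260.96 − 256.92 = 4.04 m
Continuity: the same q passes through each zone, so ΔH = q·Σ(L_j/K_j) — the zones act as resistances in series.
Σ(L/K) = 450/24.2 + 643/1.19 = 18.60 + 540.3 = 558.9 d
q = ΔH / Σ(L/K) = 4.04 / 558.9 = 0.007228 m/d (same in every zone)
Zone A: v = q/n = 0.007228/0.05 = 0.1446 m/d → t_A = 450/0.1446 = 3113 d
Zone B: v = q/n = 0.007228/0.40 = 0.01807 m/d → t_B = 643/0.01807 = 35580 d
Total t = 3113 + 35580 = 38700 d
   = 38700 / 365 = 106 yr

106 years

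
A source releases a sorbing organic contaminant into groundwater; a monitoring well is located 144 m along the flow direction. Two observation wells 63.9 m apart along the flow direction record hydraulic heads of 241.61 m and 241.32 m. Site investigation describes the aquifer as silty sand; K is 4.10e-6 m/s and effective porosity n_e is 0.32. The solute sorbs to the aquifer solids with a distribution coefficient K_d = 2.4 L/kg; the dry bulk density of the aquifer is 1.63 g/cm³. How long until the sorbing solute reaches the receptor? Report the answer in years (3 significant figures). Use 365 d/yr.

1040 years

Hydraulic gradient i = (241.61 − 241.32) / 63.9 = 0.29 / 63.9 = 0.004538
K = 4.10e-6 m/s × 86400 s/d = 0.3542 m/d
Specific discharge q = 0.3542 × 0.004538 = 0.001608 m/d
v = Ki/n = 0.3542·0.004538/0.32 = 0.005024 m/d
Retardation R = 1 + ρ_b·K_d/n = 1 + 1.63×2.4/0.32 = 13.22
Contaminant velocity v_c = v/R = 0.005024/13.22 = 3.799e-4 m/d
t = L/v_c = 144/3.799e-4 = 379100 d
   = 379100/365 = 1040 yr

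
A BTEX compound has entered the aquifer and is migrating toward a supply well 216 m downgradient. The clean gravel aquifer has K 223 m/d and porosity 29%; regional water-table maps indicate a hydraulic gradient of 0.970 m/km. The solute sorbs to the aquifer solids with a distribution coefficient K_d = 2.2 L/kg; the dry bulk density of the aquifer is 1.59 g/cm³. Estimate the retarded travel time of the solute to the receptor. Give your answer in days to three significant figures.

Specific discharge q = 223 × 9.7e-4 = 0.2163 m/d
v_s = q/n_e = 0.2163/0.29 = 0.7459 m/d
Retardation R = 1 + ρ_b·K_d/n = 1 + 1.59×2.2/0.29 = 13.06
Contaminant velocity v_c = v/R = 0.7459/13.06 = 0.05710 m/d
t = L/v_c = 216/0.05710 = 3783 d

3780 days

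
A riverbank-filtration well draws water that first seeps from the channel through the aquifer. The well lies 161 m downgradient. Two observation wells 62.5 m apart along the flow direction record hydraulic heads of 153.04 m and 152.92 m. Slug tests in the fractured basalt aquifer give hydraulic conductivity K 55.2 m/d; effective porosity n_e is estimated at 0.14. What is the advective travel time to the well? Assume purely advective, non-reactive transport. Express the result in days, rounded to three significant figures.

213 days

Hydraulic gradient i = (153.04 − 152.92) / 62.5 = 0.12 / 62.5 = 0.001920
q = Ki = 55.2 × 0.001920 = 0.1060 m/d
v_s = q/n_e = 0.1060/0.14 = 0.7570 m/d
t = L / v = 161 / 0.7570 = 212.7 d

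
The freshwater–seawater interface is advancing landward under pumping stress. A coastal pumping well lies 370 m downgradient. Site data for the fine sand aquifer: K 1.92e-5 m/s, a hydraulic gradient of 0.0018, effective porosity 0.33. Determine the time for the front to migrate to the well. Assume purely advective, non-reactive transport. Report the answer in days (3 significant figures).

K = 1.92e-5 m/s × 86400 s/d = 1.659 m/d
Specific discharge q = 1.659 × 0.0018 = 0.002986 m/d
v_s = q/n_e = 0.002986/0.33 = 0.009048 m/d
t = L / v = 370 / 0.009048 = 40890 d

40900 days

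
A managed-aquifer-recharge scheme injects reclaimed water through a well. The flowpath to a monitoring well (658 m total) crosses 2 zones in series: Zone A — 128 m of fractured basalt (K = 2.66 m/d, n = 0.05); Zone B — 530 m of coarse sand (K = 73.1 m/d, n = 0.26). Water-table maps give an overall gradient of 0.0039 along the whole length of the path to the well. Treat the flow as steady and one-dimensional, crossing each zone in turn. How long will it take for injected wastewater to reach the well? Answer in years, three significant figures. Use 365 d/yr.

Continuity: the same q passes through each zone, so ΔH = q·Σ(L_j/K_j) — the zones act as resistances in series.
Σ(L/K) = 128/2.66 + 530/73.1 = 48.12 + 7.250 = 55.37 d
K_eq = L_total / Σ(L/K) = 658 / 55.37 = 11.88 m/d
q = K_eq · i = 11.88 × 0.0039 = 0.04635 m/d (same in every zone)
Zone A: v = q/n = 0.04635/0.05 = 0.9269 m/d → t_A = 128/0.9269 = 138.1 d
Zone B: v = q/n = 0.04635/0.26 = 0.1783 m/d → t_B = 530/0.1783 = 2973 d
Total t = 138.1 + 2973 = 3111 d
   = 3111 / 365 = 8.52 yr

8.52 years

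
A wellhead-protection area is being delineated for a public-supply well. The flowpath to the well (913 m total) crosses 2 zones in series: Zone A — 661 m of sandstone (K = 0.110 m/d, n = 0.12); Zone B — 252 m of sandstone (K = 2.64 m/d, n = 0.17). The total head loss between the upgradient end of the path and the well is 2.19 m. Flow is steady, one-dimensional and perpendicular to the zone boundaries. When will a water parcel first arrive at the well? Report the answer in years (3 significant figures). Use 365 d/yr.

Steady 1-D flow in series ⇒ the Darcy flux q is identical in every zone and the zone head losses add (resistances L/K in series).
Σ(L/K) = 661/0.110 + 252/2.64 = 6009 + 95.45 = 6105 d
q = ΔH / Σ(L/K) = 2.19 / 6105 = 3.587e-4 m/d (same in every zone)
Zone A: v = q/n = 3.587e-4/0.12 = 0.002990 m/d → t_A = 661/0.002990 = 221100 d
Zone B: v = q/n = 3.587e-4/0.17 = 0.002110 m/d → t_B = 252/0.002110 = 119400 d
Total t = 221100 + 119400 = 340500 d
   = 340500 / 365 = 933 yr

933 years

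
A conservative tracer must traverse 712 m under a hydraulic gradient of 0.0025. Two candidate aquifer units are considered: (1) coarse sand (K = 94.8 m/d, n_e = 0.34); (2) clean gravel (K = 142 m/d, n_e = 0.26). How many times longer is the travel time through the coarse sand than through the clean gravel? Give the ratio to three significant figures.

1.96

Unit 1 (coarse sand): v = 94.8×0.0025/0.34 = 0.6971 m/d, t = 712/0.6971 = 1021 d
Unit 2 (clean gravel): v = 142×0.0025/0.26 = 1.365 m/d, t = 712/1.365 = 521.5 d
t(coarse sand) / t(clean gravel) = 1021/521.5 = 1.96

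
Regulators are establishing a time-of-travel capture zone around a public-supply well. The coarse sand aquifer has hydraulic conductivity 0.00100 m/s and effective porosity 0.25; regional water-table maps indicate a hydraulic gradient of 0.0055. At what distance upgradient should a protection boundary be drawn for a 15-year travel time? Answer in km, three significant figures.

10.4 km

K = 0.00100 m/s × 86400 s/d = 86.40 m/d
q = Ki = 86.40 × 0.0055 = 0.4752 m/d
v_s = q/n_e = 0.4752/0.25 = 1.901 m/d
T = 15 yr × 365 = 5475 d
L = v × T = 1.901 × 5475 = 10410 m
   = 10.4 km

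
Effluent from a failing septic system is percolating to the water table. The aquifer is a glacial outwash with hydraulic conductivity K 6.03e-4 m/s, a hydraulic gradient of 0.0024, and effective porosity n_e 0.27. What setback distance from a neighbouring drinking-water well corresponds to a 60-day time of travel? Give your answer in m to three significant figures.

27.8 m

K = 6.03e-4 m/s × 86400 s/d = 52.10 m/d
Specific discharge q = 52.10 × 0.0024 = 0.1250 m/d
v = Ki/n = 52.10·0.0024/0.27 = 0.4631 m/d
L = v × T = 0.4631 × 60 = 27.79 m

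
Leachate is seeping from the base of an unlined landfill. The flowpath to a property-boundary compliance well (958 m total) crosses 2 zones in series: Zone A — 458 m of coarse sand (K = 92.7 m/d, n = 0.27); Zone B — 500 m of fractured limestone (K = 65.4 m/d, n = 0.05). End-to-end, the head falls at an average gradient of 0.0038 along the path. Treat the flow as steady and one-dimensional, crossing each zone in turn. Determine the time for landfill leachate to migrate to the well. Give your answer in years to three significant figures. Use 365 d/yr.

1.41 years

Steady 1-D flow in series ⇒ the Darcy flux q is identical in every zone and the zone head losses add (resistances L/K in series).
Σ(L/K) = 458/92.7 + 500/65.4 = 4.941 + 7.645 = 12.59 d
K_eq = L_total / Σ(L/K) = 958 / 12.59 = 76.12 m/d
q = K_eq · i = 76.12 × 0.0038 = 0.2892 m/d (same in every zone)
Zone A: v = q/n = 0.2892/0.27 = 1.071 m/d → t_A = 458/1.071 = 427.5 d
Zone B: v = q/n = 0.2892/0.05 = 5.785 m/d → t_B = 500/5.785 = 86.43 d
Total t = 427.5 + 86.43 = 514.0 d
   = 514.0 / 365 = 1.41 yr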